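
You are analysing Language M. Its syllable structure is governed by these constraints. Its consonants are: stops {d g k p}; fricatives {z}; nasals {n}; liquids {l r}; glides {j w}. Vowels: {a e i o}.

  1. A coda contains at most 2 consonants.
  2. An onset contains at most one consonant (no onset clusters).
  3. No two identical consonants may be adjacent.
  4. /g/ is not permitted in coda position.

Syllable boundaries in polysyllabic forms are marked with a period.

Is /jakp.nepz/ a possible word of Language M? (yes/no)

/jakp.nepz/ — σ1 onset /j/, coda /kp/ (2C) ok; σ2 onset /n/, coda /pz/ (2C) ok → licit

yes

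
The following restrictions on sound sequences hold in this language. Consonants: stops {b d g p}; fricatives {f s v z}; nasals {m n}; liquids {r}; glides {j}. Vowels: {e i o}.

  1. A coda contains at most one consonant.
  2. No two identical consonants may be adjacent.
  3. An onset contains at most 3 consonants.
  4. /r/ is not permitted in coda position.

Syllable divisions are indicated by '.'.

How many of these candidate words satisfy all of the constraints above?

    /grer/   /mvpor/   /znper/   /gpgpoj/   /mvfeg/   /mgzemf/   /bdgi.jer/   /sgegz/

/grer/ — violates constraint 4: syllable 1 coda contains /r/ → ill-formed
/mvpor/ — violates constraint 4: syllable 1 coda contains /r/ → ill-formed
/znper/ — violates constraint 4: syllable 1 coda contains /r/ → ill-formed
/gpgpoj/ — violates constraint 3: syllable 1 onset /gpgp/ has 4 consonants (> 3) → ill-formed
/mvfeg/ — σ1 onset /mvf/ (3C), coda /g/ ok → well-formed
/mgzemf/ — violates constraint 1: syllable 1 coda /mf/ has 2 consonants (> 1) → ill-formed
/bdgi.jer/ — violates constraint 4: syllable 2 coda contains /r/ → ill-formed
/sgegz/ — violates constraint 1: syllable 1 coda /gz/ has 2 consonants (> 1) → ill-formed
Well-formed: /mvfeg/ → 1.

1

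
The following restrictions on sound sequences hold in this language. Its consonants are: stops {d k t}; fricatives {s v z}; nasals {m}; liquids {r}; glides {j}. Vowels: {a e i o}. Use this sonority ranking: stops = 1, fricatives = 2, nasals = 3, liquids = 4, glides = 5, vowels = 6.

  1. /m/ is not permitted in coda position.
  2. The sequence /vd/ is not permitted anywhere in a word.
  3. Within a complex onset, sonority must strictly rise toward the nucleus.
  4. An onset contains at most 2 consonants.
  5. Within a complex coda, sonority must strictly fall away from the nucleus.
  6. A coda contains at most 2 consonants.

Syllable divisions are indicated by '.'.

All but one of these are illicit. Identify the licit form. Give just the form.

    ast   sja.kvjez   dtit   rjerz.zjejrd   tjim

ast — σ1 onset /∅/, coda /st/ (2→1 falls) ok → licit
sja.kvjez — violates constraint 4: syllable 2 onset /kvj/ has 3 consonants (> 2) → illicit
dtit — violates constraint 3: syllable 1 onset /dt/: /d/ (stop, 1) → /t/ (stop, 1) does not rise → illicit
rjerz.zjejrd — violates constraint 6: syllable 2 coda /jrd/ has 3 consonants (> 2) → illicit
tjim — violates constraint 1: syllable 1 coda contains /m/ → illicit

ast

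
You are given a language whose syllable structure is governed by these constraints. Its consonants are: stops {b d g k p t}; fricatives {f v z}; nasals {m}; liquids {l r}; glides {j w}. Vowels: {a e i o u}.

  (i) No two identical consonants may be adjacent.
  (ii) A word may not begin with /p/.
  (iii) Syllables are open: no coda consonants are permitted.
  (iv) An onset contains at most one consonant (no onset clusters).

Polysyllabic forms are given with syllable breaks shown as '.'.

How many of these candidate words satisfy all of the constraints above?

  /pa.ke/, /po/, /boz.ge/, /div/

0

/pa.ke/ — violates constraint (ii): word begins with /p/ → phonotactically illegal
/po/ — violates constraint (ii): word begins with /p/ → phonotactically illegal
/boz.ge/ — violates constraint (iii): syllable 1 coda /z/ has 1 consonant (> 0) → phonotactically illegal
/div/ — violates constraint (iii): syllable 1 coda /v/ has 1 consonant (> 0) → phonotactically illegal
No form is phonotactically legal → 0.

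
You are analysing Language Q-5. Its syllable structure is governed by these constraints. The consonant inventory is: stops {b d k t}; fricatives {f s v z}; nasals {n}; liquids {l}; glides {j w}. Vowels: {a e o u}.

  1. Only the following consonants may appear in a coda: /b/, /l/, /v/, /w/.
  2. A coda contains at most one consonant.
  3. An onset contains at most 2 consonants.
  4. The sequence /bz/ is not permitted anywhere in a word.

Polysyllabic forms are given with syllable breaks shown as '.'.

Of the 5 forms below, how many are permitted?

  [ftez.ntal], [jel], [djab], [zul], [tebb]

3

[ftez.ntal] — violates constraint 1: syllable 1 coda contains /z/, which is not a licensed coda consonant → not permitted
[jel] — σ1 onset /j/, coda /l/ ok → permitted
[djab] — σ1 onset /dj/ (2C), coda /b/ ok → permitted
[zul] — σ1 onset /z/, coda /l/ ok → permitted
[tebb] — violates constraint 2: syllable 1 coda /bb/ has 2 consonants (> 1) → not permitted
Permitted: [jel], [djab], [zul] → 3.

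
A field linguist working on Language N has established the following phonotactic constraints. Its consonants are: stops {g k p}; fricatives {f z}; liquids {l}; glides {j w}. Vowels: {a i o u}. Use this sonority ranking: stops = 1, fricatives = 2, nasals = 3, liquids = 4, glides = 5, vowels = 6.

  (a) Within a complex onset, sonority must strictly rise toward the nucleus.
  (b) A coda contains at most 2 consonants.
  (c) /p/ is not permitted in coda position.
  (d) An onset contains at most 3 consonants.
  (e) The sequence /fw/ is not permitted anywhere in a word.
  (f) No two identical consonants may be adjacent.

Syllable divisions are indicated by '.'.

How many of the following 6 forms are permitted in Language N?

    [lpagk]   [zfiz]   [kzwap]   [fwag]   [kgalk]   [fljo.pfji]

[lpagk] — violates constraint (a): syllable 1 onset /lp/: /l/ (liquid, 4) → /p/ (stop, 1) does not rise → not permitted
[zfiz] — violates constraint (a): syllable 1 onset /zf/: /z/ (fricative, 2) → /f/ (fricative, 2) does not rise → not permitted
[kzwap] — violates constraint (c): syllable 1 coda contains /p/ → not permitted
[fwag] — violates constraint (e): contains banned sequence /fw/ → not permitted
[kgalk] — violates constraint (a): syllable 1 onset /kg/: /k/ (stop, 1) → /g/ (stop, 1) does not rise → not permitted
[fljo.pfji] — σ1 onset /flj/ (2→4→5 rises), coda /∅/ ok; σ2 onset /pfj/ (1→2→5 rises), coda /∅/ ok → permitted
Permitted: [fljo.pfji] → 1.

1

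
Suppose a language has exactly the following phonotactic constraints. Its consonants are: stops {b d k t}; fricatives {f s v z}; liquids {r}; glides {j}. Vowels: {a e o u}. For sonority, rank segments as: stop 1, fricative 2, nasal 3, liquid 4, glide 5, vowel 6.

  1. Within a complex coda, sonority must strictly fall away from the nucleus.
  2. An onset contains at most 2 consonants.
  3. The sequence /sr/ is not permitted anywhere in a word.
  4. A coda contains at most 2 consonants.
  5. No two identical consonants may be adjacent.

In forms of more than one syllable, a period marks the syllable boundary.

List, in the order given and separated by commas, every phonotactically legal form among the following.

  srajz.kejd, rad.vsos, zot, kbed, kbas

rad.vsos, zot, kbed, kbas

srajz.kejd — violates constraint 3: contains banned sequence /sr/ → phonotactically illegal
rad.vsos — σ1 onset /r/, coda /d/ ok; σ2 onset /vs/ (2C), coda /s/ ok → phonotactically legal
zot — σ1 onset /z/, coda /t/ ok → phonotactically legal
kbed — σ1 onset /kb/ (2C), coda /d/ ok → phonotactically legal
kbas — σ1 onset /kb/ (2C), coda /s/ ok → phonotactically legal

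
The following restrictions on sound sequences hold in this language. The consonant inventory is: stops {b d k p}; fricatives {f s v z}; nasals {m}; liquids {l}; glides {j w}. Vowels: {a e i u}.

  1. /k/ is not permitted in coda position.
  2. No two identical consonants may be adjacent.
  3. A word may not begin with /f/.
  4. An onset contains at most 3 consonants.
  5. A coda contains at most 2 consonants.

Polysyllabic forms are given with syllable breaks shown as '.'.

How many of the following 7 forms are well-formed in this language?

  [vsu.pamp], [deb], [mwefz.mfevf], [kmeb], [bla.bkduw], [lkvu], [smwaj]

7

[vsu.pamp] — σ1 onset /vs/ (2C), coda /∅/ ok; σ2 onset /p/, coda /mp/ (2C) ok → well-formed
[deb] — σ1 onset /d/, coda /b/ ok → well-formed
[mwefz.mfevf] — σ1 onset /mw/ (2C), coda /fz/ (2C) ok; σ2 onset /mf/ (2C), coda /vf/ (2C) ok → well-formed
[kmeb] — σ1 onset /km/ (2C), coda /b/ ok → well-formed
[bla.bkduw] — σ1 onset /bl/ (2C), coda /∅/ ok; σ2 onset /bkd/ (3C), coda /w/ ok → well-formed
[lkvu] — σ1 onset /lkv/ (3C), coda /∅/ ok → well-formed
[smwaj] — σ1 onset /smw/ (3C), coda /j/ ok → well-formed
Well-formed: [vsu.pamp], [deb], [mwefz.mfevf], [kmeb], [bla.bkduw], [lkvu], [smwaj] → 7.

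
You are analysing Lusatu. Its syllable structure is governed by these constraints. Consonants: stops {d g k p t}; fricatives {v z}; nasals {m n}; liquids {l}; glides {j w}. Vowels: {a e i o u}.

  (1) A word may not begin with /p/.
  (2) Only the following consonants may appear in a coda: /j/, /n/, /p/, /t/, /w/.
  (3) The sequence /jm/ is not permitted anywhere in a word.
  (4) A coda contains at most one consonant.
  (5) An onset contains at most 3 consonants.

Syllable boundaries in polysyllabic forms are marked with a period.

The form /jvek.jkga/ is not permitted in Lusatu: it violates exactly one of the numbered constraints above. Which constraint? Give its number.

2

/jvek.jkga/: syllable 1 coda contains /k/, which is not a licensed coda consonant.
This is a violation of constraint 2: "Only the following consonants may appear in a coda: /j/, /n/, /p/, /t/, /w/."
The remaining constraints (1, 3, 4, 5) are satisfied.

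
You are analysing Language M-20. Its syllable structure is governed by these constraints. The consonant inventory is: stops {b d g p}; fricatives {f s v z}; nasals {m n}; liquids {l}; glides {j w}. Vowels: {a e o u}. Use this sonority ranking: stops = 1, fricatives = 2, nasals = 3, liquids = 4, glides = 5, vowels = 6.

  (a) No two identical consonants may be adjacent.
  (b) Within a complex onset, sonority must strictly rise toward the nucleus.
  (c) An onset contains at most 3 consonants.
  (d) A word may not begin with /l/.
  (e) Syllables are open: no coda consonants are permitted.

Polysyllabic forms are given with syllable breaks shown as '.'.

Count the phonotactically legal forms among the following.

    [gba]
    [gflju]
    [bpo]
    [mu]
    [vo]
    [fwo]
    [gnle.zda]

[gba] — violates constraint (b): syllable 1 onset /gb/: /g/ (stop, 1) → /b/ (stop, 1) does not rise → phonotactically illegal
[gflju] — violates constraint (c): syllable 1 onset /gflj/ has 4 consonants (> 3) → phonotactically illegal
[bpo] — violates constraint (b): syllable 1 onset /bp/: /b/ (stop, 1) → /p/ (stop, 1) does not rise → phonotactically illegal
[mu] — σ1 onset /m/, coda /∅/ ok → phonotactically legal
[vo] — σ1 onset /v/, coda /∅/ ok → phonotactically legal
[fwo] — σ1 onset /fw/ (2→5 rises), coda /∅/ ok → phonotactically legal
[gnle.zda] — violates constraint (b): syllable 2 onset /zd/: /z/ (fricative, 2) → /d/ (stop, 1) does not rise → phonotactically illegal
Phonotactically legal: [mu], [vo], [fwo] → 3.

3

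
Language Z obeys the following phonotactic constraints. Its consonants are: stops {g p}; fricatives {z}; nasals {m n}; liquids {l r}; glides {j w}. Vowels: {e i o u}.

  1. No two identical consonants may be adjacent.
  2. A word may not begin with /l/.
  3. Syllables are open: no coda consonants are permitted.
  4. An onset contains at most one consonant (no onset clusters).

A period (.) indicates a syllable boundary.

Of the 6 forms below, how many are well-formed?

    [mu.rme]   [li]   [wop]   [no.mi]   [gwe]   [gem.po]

1

[mu.rme] — violates constraint 4: syllable 2 onset /rm/ has 2 consonants (> 1) → ill-formed
[li] — violates constraint 2: word begins with /l/ → ill-formed
[wop] — violates constraint 3: syllable 1 coda /p/ has 1 consonant (> 0) → ill-formed
[no.mi] — σ1 onset /n/, coda /∅/ ok; σ2 onset /m/, coda /∅/ ok → well-formed
[gwe] — violates constraint 4: syllable 1 onset /gw/ has 2 consonants (> 1) → ill-formed
[gem.po] — violates constraint 3: syllable 1 coda /m/ has 1 consonant (> 0) → ill-formed
Well-formed: [no.mi] → 1.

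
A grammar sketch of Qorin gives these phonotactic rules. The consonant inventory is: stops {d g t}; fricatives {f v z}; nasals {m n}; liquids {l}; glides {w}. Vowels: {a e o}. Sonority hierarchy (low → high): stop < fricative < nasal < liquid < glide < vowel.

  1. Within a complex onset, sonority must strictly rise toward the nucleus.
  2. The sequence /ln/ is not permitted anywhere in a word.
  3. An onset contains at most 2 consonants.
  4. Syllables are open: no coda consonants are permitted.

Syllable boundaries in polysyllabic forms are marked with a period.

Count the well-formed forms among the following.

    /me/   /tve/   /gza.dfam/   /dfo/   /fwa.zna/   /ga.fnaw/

4

/me/ — σ1 onset /m/, coda /∅/ ok → well-formed
/tve/ — σ1 onset /tv/ (1→2 rises), coda /∅/ ok → well-formed
/gza.dfam/ — violates constraint 4: syllable 2 coda /m/ has 1 consonant (> 0) → ill-formed
/dfo/ — σ1 onset /df/ (1→2 rises), coda /∅/ ok → well-formed
/fwa.zna/ — σ1 onset /fw/ (2→5 rises), coda /∅/ ok; σ2 onset /zn/ (2→3 rises), coda /∅/ ok → well-formed
/ga.fnaw/ — violates constraint 4: syllable 2 coda /w/ has 1 consonant (> 0) → ill-formed
Well-formed: /me/, /tve/, /dfo/, /fwa.zna/ → 4.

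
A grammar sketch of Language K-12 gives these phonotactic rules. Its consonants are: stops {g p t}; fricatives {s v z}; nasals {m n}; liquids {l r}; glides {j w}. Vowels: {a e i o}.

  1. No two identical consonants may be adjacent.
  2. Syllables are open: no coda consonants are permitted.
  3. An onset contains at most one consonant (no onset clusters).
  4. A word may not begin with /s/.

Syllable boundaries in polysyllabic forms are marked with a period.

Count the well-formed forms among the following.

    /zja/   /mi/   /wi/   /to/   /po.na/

4

/zja/ — violates constraint 3: syllable 1 onset /zj/ has 2 consonants (> 1) → ill-formed
/mi/ — σ1 onset /m/, coda /∅/ ok → well-formed
/wi/ — σ1 onset /w/, coda /∅/ ok → well-formed
/to/ — σ1 onset /t/, coda /∅/ ok → well-formed
/po.na/ — σ1 onset /p/, coda /∅/ ok; σ2 onset /n/, coda /∅/ ok → well-formed
Well-formed: /mi/, /wi/, /to/, /po.na/ → 4.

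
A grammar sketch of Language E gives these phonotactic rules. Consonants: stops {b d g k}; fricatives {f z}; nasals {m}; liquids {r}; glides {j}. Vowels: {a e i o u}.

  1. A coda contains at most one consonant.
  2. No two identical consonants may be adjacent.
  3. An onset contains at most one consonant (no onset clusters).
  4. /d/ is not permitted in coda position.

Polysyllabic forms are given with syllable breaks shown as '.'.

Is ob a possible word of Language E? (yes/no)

ob — σ1 onset /∅/, coda /b/ ok → phonotactically legal

yes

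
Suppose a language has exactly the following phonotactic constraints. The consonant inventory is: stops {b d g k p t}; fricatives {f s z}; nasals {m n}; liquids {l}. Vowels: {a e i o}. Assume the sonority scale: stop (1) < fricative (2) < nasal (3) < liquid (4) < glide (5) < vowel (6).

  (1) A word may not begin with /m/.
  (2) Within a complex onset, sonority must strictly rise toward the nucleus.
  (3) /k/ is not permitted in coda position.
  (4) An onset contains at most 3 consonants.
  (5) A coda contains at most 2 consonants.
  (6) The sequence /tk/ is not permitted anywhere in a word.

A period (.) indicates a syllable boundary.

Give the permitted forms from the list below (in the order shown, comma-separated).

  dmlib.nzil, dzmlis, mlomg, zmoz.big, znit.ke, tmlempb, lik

zmoz.big

dmlib.nzil — violates constraint 2: syllable 2 onset /nz/: /n/ (nasal, 3) → /z/ (fricative, 2) does not rise → not permitted
dzmlis — violates constraint 4: syllable 1 onset /dzml/ has 4 consonants (> 3) → not permitted
mlomg — violates constraint 1: word begins with /m/ → not permitted
zmoz.big — σ1 onset /zm/ (2→3 rises), coda /z/ ok; σ2 onset /b/, coda /g/ ok → permitted
znit.ke — violates constraint 6: contains banned sequence /tk/ → not permitted
tmlempb — violates constraint 5: syllable 1 coda /mpb/ has 3 consonants (> 2) → not permitted
lik — violates constraint 3: syllable 1 coda contains /k/ → not permitted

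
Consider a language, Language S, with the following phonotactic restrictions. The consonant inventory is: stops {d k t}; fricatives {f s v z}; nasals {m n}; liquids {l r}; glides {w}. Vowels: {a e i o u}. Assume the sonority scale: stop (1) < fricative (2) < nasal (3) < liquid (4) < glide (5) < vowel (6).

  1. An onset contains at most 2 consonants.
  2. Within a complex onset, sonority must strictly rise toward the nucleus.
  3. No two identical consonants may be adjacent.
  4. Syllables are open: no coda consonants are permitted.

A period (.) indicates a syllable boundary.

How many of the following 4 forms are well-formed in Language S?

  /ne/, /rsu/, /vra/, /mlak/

/ne/ — σ1 onset /n/, coda /∅/ ok → well-formed
/rsu/ — violates constraint 2: syllable 1 onset /rs/: /r/ (liquid, 4) → /s/ (fricative, 2) does not rise → ill-formed
/vra/ — σ1 onset /vr/ (2→4 rises), coda /∅/ ok → well-formed
/mlak/ — violates constraint 4: syllable 1 coda /k/ has 1 consonant (> 0) → ill-formed
Well-formed: /ne/, /vra/ → 2.

2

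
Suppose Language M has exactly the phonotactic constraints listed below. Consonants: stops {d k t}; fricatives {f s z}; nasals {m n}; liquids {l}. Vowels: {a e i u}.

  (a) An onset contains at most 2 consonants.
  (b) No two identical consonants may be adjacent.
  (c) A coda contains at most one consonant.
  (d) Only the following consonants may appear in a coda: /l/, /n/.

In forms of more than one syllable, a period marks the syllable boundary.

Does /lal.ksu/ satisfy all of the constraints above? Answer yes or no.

yes

/lal.ksu/ — σ1 onset /l/, coda /l/ ok; σ2 onset /ks/ (2C), coda /∅/ ok → phonotactically legal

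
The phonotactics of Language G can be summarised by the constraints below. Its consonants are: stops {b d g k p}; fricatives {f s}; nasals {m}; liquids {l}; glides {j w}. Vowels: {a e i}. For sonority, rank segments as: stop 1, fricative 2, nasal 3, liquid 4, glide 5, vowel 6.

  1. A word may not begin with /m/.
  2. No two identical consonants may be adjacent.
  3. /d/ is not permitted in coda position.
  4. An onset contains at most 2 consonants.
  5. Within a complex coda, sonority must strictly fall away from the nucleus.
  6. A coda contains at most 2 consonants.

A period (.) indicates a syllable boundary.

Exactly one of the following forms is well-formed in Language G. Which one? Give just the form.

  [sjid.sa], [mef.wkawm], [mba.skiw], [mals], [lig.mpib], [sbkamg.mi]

[lig.mpib]

[sjid.sa] — violates constraint 3: syllable 1 coda contains /d/ → ill-formed
[mef.wkawm] — violates constraint 1: word begins with /m/ → ill-formed
[mba.skiw] — violates constraint 1: word begins with /m/ → ill-formed
[mals] — violates constraint 1: word begins with /m/ → ill-formed
[lig.mpib] — σ1 onset /l/, coda /g/ ok; σ2 onset /mp/ (2C), coda /b/ ok → well-formed
[sbkamg.mi] — violates constraint 4: syllable 1 onset /sbk/ has 3 consonants (> 2) → ill-formed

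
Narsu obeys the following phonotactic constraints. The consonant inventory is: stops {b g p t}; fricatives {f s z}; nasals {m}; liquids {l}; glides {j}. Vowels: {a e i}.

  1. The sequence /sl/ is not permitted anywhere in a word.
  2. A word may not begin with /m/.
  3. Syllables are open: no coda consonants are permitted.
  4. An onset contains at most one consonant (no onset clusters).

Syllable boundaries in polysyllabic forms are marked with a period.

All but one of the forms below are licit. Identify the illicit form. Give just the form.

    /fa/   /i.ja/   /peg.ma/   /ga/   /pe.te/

/peg.ma/

/fa/ — σ1 onset /f/, coda /∅/ ok → licit
/i.ja/ — σ1 onset /∅/, coda /∅/ ok; σ2 onset /j/, coda /∅/ ok → licit
/peg.ma/ — violates constraint 3: syllable 1 coda /g/ has 1 consonant (> 0) → illicit
/ga/ — σ1 onset /g/, coda /∅/ ok → licit
/pe.te/ — σ1 onset /p/, coda /∅/ ok; σ2 onset /t/, coda /∅/ ok → licit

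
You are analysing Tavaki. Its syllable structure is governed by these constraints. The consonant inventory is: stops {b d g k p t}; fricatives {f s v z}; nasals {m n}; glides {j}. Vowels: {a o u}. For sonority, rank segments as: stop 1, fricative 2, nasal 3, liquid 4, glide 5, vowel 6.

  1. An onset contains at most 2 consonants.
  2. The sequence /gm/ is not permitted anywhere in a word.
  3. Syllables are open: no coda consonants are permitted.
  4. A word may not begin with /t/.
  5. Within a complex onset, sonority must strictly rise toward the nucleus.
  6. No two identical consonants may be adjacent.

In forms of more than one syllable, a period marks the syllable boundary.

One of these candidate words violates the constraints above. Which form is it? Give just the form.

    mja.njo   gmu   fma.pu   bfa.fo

mja.njo — σ1 onset /mj/ (3→5 rises), coda /∅/ ok; σ2 onset /nj/ (3→5 rises), coda /∅/ ok → permitted
gmu — violates constraint 2: contains banned sequence /gm/ → not permitted
fma.pu — σ1 onset /fm/ (2→3 rises), coda /∅/ ok; σ2 onset /p/, coda /∅/ ok → permitted
bfa.fo — σ1 onset /bf/ (1→2 rises), coda /∅/ ok; σ2 onset /f/, coda /∅/ ok → permitted

gmu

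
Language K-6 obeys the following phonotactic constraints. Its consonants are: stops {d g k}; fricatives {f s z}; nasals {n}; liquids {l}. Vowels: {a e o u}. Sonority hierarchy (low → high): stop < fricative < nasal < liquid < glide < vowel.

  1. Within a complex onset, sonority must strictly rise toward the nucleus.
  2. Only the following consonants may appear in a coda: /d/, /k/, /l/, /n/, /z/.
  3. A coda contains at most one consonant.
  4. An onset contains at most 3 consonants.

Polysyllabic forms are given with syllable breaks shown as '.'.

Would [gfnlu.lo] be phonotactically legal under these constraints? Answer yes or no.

no

[gfnlu.lo] — violates constraint 4: syllable 1 onset /gfnl/ has 4 consonants (> 3) → phonotactically illegal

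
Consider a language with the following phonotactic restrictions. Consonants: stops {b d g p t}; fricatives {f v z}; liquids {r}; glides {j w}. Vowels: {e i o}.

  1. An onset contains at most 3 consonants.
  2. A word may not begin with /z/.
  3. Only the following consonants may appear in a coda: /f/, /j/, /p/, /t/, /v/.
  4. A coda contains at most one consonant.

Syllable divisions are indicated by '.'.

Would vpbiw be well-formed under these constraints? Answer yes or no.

vpbiw — violates constraint 3: syllable 1 coda contains /w/, which is not a licensed coda consonant → ill-formed

no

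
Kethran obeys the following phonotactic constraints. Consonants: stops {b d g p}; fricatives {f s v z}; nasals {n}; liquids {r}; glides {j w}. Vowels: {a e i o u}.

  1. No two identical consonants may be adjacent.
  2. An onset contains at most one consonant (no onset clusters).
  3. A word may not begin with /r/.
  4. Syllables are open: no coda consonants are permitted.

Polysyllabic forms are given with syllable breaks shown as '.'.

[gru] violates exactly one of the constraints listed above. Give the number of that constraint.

2

[gru]: syllable 1 onset /gr/ has 2 consonants (> 1).
This is a violation of constraint 2: "An onset contains at most one consonant (no onset clusters)."
The remaining constraints (1, 3, 4) are satisfied.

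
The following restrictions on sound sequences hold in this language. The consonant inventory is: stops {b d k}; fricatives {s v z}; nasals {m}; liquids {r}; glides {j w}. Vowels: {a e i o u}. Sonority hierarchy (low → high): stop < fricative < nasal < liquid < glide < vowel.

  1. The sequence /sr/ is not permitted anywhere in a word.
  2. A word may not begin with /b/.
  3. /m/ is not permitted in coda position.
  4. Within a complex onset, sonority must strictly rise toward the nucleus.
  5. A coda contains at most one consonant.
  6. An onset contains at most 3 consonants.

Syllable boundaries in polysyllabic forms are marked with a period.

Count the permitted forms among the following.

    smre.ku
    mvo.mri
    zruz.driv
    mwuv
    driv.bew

smre.ku — σ1 onset /smr/ (2→3→4 rises), coda /∅/ ok; σ2 onset /k/, coda /∅/ ok → permitted
mvo.mri — violates constraint 4: syllable 1 onset /mv/: /m/ (nasal, 3) → /v/ (fricative, 2) does not rise → not permitted
zruz.driv — σ1 onset /zr/ (2→4 rises), coda /z/ ok; σ2 onset /dr/ (1→4 rises), coda /v/ ok → permitted
mwuv — σ1 onset /mw/ (3→5 rises), coda /v/ ok → permitted
driv.bew — σ1 onset /dr/ (1→4 rises), coda /v/ ok; σ2 onset /b/, coda /w/ ok → permitted
Permitted: smre.ku, zruz.driv, mwuv, driv.bew → 4.

4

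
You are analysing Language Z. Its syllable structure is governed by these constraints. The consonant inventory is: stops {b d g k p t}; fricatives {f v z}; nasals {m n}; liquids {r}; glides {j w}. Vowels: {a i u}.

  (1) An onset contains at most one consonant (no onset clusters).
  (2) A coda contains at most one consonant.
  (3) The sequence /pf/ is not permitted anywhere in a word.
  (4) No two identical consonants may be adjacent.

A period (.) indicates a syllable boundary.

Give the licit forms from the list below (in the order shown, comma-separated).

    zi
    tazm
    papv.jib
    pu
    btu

zi — σ1 onset /z/, coda /∅/ ok → licit
tazm — violates constraint 2: syllable 1 coda /zm/ has 2 consonants (> 1) → illicit
papv.jib — violates constraint 2: syllable 1 coda /pv/ has 2 consonants (> 1) → illicit
pu — σ1 onset /p/, coda /∅/ ok → licit
btu — violates constraint 1: syllable 1 onset /bt/ has 2 consonants (> 1) → illicit

zi, pu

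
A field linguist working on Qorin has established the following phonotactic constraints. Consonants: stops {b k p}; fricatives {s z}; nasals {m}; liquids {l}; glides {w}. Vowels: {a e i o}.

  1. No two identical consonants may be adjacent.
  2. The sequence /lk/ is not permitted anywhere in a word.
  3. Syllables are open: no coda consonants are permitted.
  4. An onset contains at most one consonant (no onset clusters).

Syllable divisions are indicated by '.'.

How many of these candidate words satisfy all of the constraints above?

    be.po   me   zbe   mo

be.po — σ1 onset /b/, coda /∅/ ok; σ2 onset /p/, coda /∅/ ok → phonotactically legal
me — σ1 onset /m/, coda /∅/ ok → phonotactically legal
zbe — violates constraint 4: syllable 1 onset /zb/ has 2 consonants (> 1) → phonotactically illegal
mo — σ1 onset /m/, coda /∅/ ok → phonotactically legal
Phonotactically legal: be.po, me, mo → 3.

3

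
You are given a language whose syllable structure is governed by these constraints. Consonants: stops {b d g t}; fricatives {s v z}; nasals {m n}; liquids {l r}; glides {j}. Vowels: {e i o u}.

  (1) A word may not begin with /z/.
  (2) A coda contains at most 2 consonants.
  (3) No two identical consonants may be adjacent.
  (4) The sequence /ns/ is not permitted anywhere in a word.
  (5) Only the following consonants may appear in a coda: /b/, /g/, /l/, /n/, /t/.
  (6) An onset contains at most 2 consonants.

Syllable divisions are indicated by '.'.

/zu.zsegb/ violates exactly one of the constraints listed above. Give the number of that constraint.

1

/zu.zsegb/: word begins with /z/.
This is a violation of constraint 1: "A word may not begin with /z/."
The remaining constraints (2, 3, 4, 5, 6) are satisfied.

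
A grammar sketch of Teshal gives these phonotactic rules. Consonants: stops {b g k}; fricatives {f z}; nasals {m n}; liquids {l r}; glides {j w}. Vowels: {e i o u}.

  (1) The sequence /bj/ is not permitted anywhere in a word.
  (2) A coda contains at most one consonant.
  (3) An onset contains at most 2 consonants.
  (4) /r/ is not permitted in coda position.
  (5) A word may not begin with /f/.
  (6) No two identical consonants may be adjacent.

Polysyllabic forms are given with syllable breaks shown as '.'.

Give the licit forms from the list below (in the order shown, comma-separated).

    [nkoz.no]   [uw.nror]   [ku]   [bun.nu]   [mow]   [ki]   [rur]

[nkoz.no], [ku], [mow], [ki]

[nkoz.no] — σ1 onset /nk/ (2C), coda /z/ ok; σ2 onset /n/, coda /∅/ ok → licit
[uw.nror] — violates constraint 4: syllable 2 coda contains /r/ → illicit
[ku] — σ1 onset /k/, coda /∅/ ok → licit
[bun.nu] — violates constraint 6: adjacent identical consonants /nn/ → illicit
[mow] — σ1 onset /m/, coda /w/ ok → licit
[ki] — σ1 onset /k/, coda /∅/ ok → licit
[rur] — violates constraint 4: syllable 1 coda contains /r/ → illicit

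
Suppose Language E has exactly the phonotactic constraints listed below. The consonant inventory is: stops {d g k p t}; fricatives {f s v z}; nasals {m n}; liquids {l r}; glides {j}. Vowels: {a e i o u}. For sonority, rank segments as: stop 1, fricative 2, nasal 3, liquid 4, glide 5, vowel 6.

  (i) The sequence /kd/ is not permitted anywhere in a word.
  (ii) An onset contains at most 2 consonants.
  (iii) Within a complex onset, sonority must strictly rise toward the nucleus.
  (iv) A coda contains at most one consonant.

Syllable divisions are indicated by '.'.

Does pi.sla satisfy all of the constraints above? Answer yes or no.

yes

pi.sla — σ1 onset /p/, coda /∅/ ok; σ2 onset /sl/ (2→4 rises), coda /∅/ ok → licit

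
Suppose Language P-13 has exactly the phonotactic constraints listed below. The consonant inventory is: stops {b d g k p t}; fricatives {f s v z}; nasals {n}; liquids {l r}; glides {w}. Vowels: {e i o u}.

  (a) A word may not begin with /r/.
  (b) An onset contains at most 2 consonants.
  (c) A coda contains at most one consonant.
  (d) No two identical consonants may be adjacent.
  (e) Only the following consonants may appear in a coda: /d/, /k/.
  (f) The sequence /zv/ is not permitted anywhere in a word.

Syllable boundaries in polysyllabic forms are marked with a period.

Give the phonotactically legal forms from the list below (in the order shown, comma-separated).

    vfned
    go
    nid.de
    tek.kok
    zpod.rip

vfned — violates constraint (b): syllable 1 onset /vfn/ has 3 consonants (> 2) → phonotactically illegal
go — σ1 onset /g/, coda /∅/ ok → phonotactically legal
nid.de — violates constraint (d): adjacent identical consonants /dd/ → phonotactically illegal
tek.kok — violates constraint (d): adjacent identical consonants /kk/ → phonotactically illegal
zpod.rip — violates constraint (e): syllable 2 coda contains /p/, which is not a licensed coda consonant → phonotactically illegal

go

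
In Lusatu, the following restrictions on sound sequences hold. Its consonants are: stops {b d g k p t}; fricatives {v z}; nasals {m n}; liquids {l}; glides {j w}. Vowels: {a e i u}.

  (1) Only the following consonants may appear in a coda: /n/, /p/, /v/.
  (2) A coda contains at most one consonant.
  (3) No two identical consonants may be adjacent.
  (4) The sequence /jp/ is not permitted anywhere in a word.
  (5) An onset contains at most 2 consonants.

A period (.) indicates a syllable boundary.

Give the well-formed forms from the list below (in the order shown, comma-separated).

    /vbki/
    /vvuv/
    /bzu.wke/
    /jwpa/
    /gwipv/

/vbki/ — violates constraint 5: syllable 1 onset /vbk/ has 3 consonants (> 2) → ill-formed
/vvuv/ — violates constraint 3: adjacent identical consonants /vv/ → ill-formed
/bzu.wke/ — σ1 onset /bz/ (2C), coda /∅/ ok; σ2 onset /wk/ (2C), coda /∅/ ok → well-formed
/jwpa/ — violates constraint 5: syllable 1 onset /jwp/ has 3 consonants (> 2) → ill-formed
/gwipv/ — violates constraint 2: syllable 1 coda /pv/ has 2 consonants (> 1) → ill-formed

/bzu.wke/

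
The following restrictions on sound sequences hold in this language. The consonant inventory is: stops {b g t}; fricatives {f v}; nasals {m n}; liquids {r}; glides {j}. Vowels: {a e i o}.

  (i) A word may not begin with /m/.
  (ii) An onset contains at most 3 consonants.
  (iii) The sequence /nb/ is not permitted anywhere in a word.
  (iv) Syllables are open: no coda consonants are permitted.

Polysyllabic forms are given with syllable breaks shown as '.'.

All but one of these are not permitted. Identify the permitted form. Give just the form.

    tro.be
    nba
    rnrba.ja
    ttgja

tro.be

tro.be — σ1 onset /tr/ (2C), coda /∅/ ok; σ2 onset /b/, coda /∅/ ok → permitted
nba — violates constraint (iii): contains banned sequence /nb/ → not permitted
rnrba.ja — violates constraint (ii): syllable 1 onset /rnrb/ has 4 consonants (> 3) → not permitted
ttgja — violates constraint (ii): syllable 1 onset /ttgj/ has 4 consonants (> 3) → not permitted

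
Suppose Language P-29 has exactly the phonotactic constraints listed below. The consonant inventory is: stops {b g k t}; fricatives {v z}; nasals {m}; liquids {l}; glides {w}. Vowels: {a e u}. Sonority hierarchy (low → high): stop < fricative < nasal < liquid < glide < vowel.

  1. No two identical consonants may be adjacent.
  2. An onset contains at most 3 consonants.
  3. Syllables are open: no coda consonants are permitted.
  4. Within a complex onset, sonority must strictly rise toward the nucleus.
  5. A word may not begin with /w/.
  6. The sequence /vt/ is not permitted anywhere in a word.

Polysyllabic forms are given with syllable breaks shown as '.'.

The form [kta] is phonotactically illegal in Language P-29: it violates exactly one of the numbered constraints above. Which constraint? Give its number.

4

[kta]: syllable 1 onset /kt/: /k/ (stop, 1) → /t/ (stop, 1) does not rise.
This is a violation of constraint 4: "Within a complex onset, sonority must strictly rise toward the nucleus."
The remaining constraints (1, 2, 3, 5, 6) are satisfied.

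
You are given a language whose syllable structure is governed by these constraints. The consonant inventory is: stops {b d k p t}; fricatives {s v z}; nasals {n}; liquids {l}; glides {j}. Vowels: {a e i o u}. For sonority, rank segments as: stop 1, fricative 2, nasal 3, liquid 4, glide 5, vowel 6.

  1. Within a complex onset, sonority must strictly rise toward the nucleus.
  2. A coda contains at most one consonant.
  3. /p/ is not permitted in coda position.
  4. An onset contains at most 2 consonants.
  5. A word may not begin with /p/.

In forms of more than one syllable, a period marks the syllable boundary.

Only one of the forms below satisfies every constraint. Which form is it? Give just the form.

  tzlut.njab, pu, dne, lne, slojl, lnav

tzlut.njab — violates constraint 4: syllable 1 onset /tzl/ has 3 consonants (> 2) → phonotactically illegal
pu — violates constraint 5: word begins with /p/ → phonotactically illegal
dne — σ1 onset /dn/ (1→3 rises), coda /∅/ ok → phonotactically legal
lne — violates constraint 1: syllable 1 onset /ln/: /l/ (liquid, 4) → /n/ (nasal, 3) does not rise → phonotactically illegal
slojl — violates constraint 2: syllable 1 coda /jl/ has 2 consonants (> 1) → phonotactically illegal
lnav — violates constraint 1: syllable 1 onset /ln/: /l/ (liquid, 4) → /n/ (nasal, 3) does not rise → phonotactically illegal

dne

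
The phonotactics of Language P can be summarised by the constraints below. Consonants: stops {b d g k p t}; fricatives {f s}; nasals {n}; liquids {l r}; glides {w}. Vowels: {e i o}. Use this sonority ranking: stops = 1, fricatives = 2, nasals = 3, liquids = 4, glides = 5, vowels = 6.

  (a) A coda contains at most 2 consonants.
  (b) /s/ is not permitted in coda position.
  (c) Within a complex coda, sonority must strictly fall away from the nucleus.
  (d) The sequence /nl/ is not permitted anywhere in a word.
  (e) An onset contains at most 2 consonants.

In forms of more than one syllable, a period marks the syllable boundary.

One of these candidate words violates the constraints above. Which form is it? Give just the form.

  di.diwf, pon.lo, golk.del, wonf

pon.lo

di.diwf — σ1 onset /d/, coda /∅/ ok; σ2 onset /d/, coda /wf/ (5→2 falls) ok → licit
pon.lo — violates constraint (d): contains banned sequence /nl/ → illicit
golk.del — σ1 onset /g/, coda /lk/ (4→1 falls) ok; σ2 onset /d/, coda /l/ ok → licit
wonf — σ1 onset /w/, coda /nf/ (3→2 falls) ok → licit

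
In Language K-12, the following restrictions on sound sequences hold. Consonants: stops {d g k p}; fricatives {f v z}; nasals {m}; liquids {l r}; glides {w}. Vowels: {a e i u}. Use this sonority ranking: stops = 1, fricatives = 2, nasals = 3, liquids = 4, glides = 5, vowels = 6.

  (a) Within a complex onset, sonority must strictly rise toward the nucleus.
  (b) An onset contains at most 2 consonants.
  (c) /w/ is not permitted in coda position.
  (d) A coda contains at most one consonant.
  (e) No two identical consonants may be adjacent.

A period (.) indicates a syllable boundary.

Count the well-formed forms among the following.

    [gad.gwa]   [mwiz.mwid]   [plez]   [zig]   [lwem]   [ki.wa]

6

[gad.gwa] — σ1 onset /g/, coda /d/ ok; σ2 onset /gw/ (1→5 rises), coda /∅/ ok → well-formed
[mwiz.mwid] — σ1 onset /mw/ (3→5 rises), coda /z/ ok; σ2 onset /mw/ (3→5 rises), coda /d/ ok → well-formed
[plez] — σ1 onset /pl/ (1→4 rises), coda /z/ ok → well-formed
[zig] — σ1 onset /z/, coda /g/ ok → well-formed
[lwem] — σ1 onset /lw/ (4→5 rises), coda /m/ ok → well-formed
[ki.wa] — σ1 onset /k/, coda /∅/ ok; σ2 onset /w/, coda /∅/ ok → well-formed
Well-formed: [gad.gwa], [mwiz.mwid], [plez], [zig], [lwem], [ki.wa] → 6.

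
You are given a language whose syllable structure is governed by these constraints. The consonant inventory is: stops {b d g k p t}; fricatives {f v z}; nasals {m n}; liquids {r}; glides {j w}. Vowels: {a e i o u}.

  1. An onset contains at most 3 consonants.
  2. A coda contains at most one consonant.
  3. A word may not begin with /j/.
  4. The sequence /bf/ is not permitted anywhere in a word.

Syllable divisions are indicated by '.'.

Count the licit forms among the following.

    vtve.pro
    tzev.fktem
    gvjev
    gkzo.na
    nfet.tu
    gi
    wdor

vtve.pro — σ1 onset /vtv/ (3C), coda /∅/ ok; σ2 onset /pr/ (2C), coda /∅/ ok → licit
tzev.fktem — σ1 onset /tz/ (2C), coda /v/ ok; σ2 onset /fkt/ (3C), coda /m/ ok → licit
gvjev — σ1 onset /gvj/ (3C), coda /v/ ok → licit
gkzo.na — σ1 onset /gkz/ (3C), coda /∅/ ok; σ2 onset /n/, coda /∅/ ok → licit
nfet.tu — σ1 onset /nf/ (2C), coda /t/ ok; σ2 onset /t/, coda /∅/ ok → licit
gi — σ1 onset /g/, coda /∅/ ok → licit
wdor — σ1 onset /wd/ (2C), coda /r/ ok → licit
Licit: vtve.pro, tzev.fktem, gvjev, gkzo.na, nfet.tu, gi, wdor → 7.

7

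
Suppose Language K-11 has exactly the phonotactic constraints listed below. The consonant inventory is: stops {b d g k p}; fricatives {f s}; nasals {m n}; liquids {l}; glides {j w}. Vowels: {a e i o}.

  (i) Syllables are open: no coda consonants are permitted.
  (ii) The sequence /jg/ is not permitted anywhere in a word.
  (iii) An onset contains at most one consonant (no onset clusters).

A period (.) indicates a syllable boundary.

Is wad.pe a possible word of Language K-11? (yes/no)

no

wad.pe — violates constraint (i): syllable 1 coda /d/ has 1 consonant (> 0) → phonotactically illegal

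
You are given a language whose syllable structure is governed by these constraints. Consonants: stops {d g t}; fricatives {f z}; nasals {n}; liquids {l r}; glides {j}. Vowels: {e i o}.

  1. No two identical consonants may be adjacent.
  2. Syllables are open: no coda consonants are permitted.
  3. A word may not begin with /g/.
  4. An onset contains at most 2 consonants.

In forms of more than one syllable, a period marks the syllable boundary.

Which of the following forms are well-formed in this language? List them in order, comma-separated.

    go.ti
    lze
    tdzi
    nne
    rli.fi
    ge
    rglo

lze, rli.fi

go.ti — violates constraint 3: word begins with /g/ → ill-formed
lze — σ1 onset /lz/ (2C), coda /∅/ ok → well-formed
tdzi — violates constraint 4: syllable 1 onset /tdz/ has 3 consonants (> 2) → ill-formed
nne — violates constraint 1: adjacent identical consonants /nn/ → ill-formed
rli.fi — σ1 onset /rl/ (2C), coda /∅/ ok; σ2 onset /f/, coda /∅/ ok → well-formed
ge — violates constraint 3: word begins with /g/ → ill-formed
rglo — violates constraint 4: syllable 1 onset /rgl/ has 3 consonants (> 2) → ill-formed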